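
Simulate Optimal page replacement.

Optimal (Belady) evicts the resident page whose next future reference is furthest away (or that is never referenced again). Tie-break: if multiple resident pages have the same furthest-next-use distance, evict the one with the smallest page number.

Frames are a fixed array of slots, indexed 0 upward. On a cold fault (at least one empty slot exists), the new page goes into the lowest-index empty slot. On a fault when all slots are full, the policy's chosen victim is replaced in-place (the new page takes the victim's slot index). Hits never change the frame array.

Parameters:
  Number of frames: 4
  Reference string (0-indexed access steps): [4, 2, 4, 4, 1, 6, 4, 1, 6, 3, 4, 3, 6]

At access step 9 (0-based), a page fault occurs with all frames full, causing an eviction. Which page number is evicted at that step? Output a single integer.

Step 0: ref 4 -> FAULT, frames=[4,-,-,-]
Step 1: ref 2 -> FAULT, frames=[4,2,-,-]
Step 2: ref 4 -> HIT, frames=[4,2,-,-]
Step 3: ref 4 -> HIT, frames=[4,2,-,-]
Step 4: ref 1 -> FAULT, frames=[4,2,1,-]
Step 5: ref 6 -> FAULT, frames=[4,2,1,6]
Step 6: ref 4 -> HIT, frames=[4,2,1,6]
Step 7: ref 1 -> HIT, frames=[4,2,1,6]
Step 8: ref 6 -> HIT, frames=[4,2,1,6]
Step 9: ref 3 -> FAULT, evict 1, frames=[4,2,3,6]
At step 9: evicted page 1

Answer: 1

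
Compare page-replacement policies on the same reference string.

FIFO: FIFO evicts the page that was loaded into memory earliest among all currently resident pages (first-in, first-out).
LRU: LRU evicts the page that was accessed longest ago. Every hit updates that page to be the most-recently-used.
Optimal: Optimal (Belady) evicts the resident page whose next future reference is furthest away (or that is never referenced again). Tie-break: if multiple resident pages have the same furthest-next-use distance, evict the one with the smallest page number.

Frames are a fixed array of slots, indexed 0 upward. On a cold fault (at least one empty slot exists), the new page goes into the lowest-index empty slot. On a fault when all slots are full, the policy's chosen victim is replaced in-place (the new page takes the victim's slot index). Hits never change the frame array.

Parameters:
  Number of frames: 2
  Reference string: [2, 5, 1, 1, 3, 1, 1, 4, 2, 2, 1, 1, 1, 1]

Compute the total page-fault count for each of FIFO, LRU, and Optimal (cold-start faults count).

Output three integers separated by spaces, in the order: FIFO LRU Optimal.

Answer: 7 7 6

Derivation:
--- FIFO ---
  step 0: ref 2 -> FAULT, frames=[2,-] (faults so far: 1)
  step 1: ref 5 -> FAULT, frames=[2,5] (faults so far: 2)
  step 2: ref 1 -> FAULT, evict 2, frames=[1,5] (faults so far: 3)
  step 3: ref 1 -> HIT, frames=[1,5] (faults so far: 3)
  step 4: ref 3 -> FAULT, evict 5, frames=[1,3] (faults so far: 4)
  step 5: ref 1 -> HIT, frames=[1,3] (faults so far: 4)
  step 6: ref 1 -> HIT, frames=[1,3] (faults so far: 4)
  step 7: ref 4 -> FAULT, evict 1, frames=[4,3] (faults so far: 5)
  step 8: ref 2 -> FAULT, evict 3, frames=[4,2] (faults so far: 6)
  step 9: ref 2 -> HIT, frames=[4,2] (faults so far: 6)
  step 10: ref 1 -> FAULT, evict 4, frames=[1,2] (faults so far: 7)
  step 11: ref 1 -> HIT, frames=[1,2] (faults so far: 7)
  step 12: ref 1 -> HIT, frames=[1,2] (faults so far: 7)
  step 13: ref 1 -> HIT, frames=[1,2] (faults so far: 7)
  FIFO total faults: 7
--- LRU ---
  step 0: ref 2 -> FAULT, frames=[2,-] (faults so far: 1)
  step 1: ref 5 -> FAULT, frames=[2,5] (faults so far: 2)
  step 2: ref 1 -> FAULT, evict 2, frames=[1,5] (faults so far: 3)
  step 3: ref 1 -> HIT, frames=[1,5] (faults so far: 3)
  step 4: ref 3 -> FAULT, evict 5, frames=[1,3] (faults so far: 4)
  step 5: ref 1 -> HIT, frames=[1,3] (faults so far: 4)
  step 6: ref 1 -> HIT, frames=[1,3] (faults so far: 4)
  step 7: ref 4 -> FAULT, evict 3, frames=[1,4] (faults so far: 5)
  step 8: ref 2 -> FAULT, evict 1, frames=[2,4] (faults so far: 6)
  step 9: ref 2 -> HIT, frames=[2,4] (faults so far: 6)
  step 10: ref 1 -> FAULT, evict 4, frames=[2,1] (faults so far: 7)
  step 11: ref 1 -> HIT, frames=[2,1] (faults so far: 7)
  step 12: ref 1 -> HIT, frames=[2,1] (faults so far: 7)
  step 13: ref 1 -> HIT, frames=[2,1] (faults so far: 7)
  LRU total faults: 7
--- Optimal ---
  step 0: ref 2 -> FAULT, frames=[2,-] (faults so far: 1)
  step 1: ref 5 -> FAULT, frames=[2,5] (faults so far: 2)
  step 2: ref 1 -> FAULT, evict 5, frames=[2,1] (faults so far: 3)
  step 3: ref 1 -> HIT, frames=[2,1] (faults so far: 3)
  step 4: ref 3 -> FAULT, evict 2, frames=[3,1] (faults so far: 4)
  step 5: ref 1 -> HIT, frames=[3,1] (faults so far: 4)
  step 6: ref 1 -> HIT, frames=[3,1] (faults so far: 4)
  step 7: ref 4 -> FAULT, evict 3, frames=[4,1] (faults so far: 5)
  step 8: ref 2 -> FAULT, evict 4, frames=[2,1] (faults so far: 6)
  step 9: ref 2 -> HIT, frames=[2,1] (faults so far: 6)
  step 10: ref 1 -> HIT, frames=[2,1] (faults so far: 6)
  step 11: ref 1 -> HIT, frames=[2,1] (faults so far: 6)
  step 12: ref 1 -> HIT, frames=[2,1] (faults so far: 6)
  step 13: ref 1 -> HIT, frames=[2,1] (faults so far: 6)
  Optimal total faults: 6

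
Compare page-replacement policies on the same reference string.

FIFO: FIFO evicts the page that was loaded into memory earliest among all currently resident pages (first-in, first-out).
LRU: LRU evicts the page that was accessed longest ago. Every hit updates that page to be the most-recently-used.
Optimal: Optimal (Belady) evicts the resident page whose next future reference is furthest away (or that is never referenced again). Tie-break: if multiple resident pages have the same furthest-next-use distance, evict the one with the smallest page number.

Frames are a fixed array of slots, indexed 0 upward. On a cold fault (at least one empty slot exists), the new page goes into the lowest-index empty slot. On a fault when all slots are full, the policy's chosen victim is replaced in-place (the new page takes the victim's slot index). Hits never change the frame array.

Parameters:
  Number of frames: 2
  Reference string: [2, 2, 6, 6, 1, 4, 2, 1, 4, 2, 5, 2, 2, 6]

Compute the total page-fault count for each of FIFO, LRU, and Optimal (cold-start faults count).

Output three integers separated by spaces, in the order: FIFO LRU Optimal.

--- FIFO ---
  step 0: ref 2 -> FAULT, frames=[2,-] (faults so far: 1)
  step 1: ref 2 -> HIT, frames=[2,-] (faults so far: 1)
  step 2: ref 6 -> FAULT, frames=[2,6] (faults so far: 2)
  step 3: ref 6 -> HIT, frames=[2,6] (faults so far: 2)
  step 4: ref 1 -> FAULT, evict 2, frames=[1,6] (faults so far: 3)
  step 5: ref 4 -> FAULT, evict 6, frames=[1,4] (faults so far: 4)
  step 6: ref 2 -> FAULT, evict 1, frames=[2,4] (faults so far: 5)
  step 7: ref 1 -> FAULT, evict 4, frames=[2,1] (faults so far: 6)
  step 8: ref 4 -> FAULT, evict 2, frames=[4,1] (faults so far: 7)
  step 9: ref 2 -> FAULT, evict 1, frames=[4,2] (faults so far: 8)
  step 10: ref 5 -> FAULT, evict 4, frames=[5,2] (faults so far: 9)
  step 11: ref 2 -> HIT, frames=[5,2] (faults so far: 9)
  step 12: ref 2 -> HIT, frames=[5,2] (faults so far: 9)
  step 13: ref 6 -> FAULT, evict 2, frames=[5,6] (faults so far: 10)
  FIFO total faults: 10
--- LRU ---
  step 0: ref 2 -> FAULT, frames=[2,-] (faults so far: 1)
  step 1: ref 2 -> HIT, frames=[2,-] (faults so far: 1)
  step 2: ref 6 -> FAULT, frames=[2,6] (faults so far: 2)
  step 3: ref 6 -> HIT, frames=[2,6] (faults so far: 2)
  step 4: ref 1 -> FAULT, evict 2, frames=[1,6] (faults so far: 3)
  step 5: ref 4 -> FAULT, evict 6, frames=[1,4] (faults so far: 4)
  step 6: ref 2 -> FAULT, evict 1, frames=[2,4] (faults so far: 5)
  step 7: ref 1 -> FAULT, evict 4, frames=[2,1] (faults so far: 6)
  step 8: ref 4 -> FAULT, evict 2, frames=[4,1] (faults so far: 7)
  step 9: ref 2 -> FAULT, evict 1, frames=[4,2] (faults so far: 8)
  step 10: ref 5 -> FAULT, evict 4, frames=[5,2] (faults so far: 9)
  step 11: ref 2 -> HIT, frames=[5,2] (faults so far: 9)
  step 12: ref 2 -> HIT, frames=[5,2] (faults so far: 9)
  step 13: ref 6 -> FAULT, evict 5, frames=[6,2] (faults so far: 10)
  LRU total faults: 10
--- Optimal ---
  step 0: ref 2 -> FAULT, frames=[2,-] (faults so far: 1)
  step 1: ref 2 -> HIT, frames=[2,-] (faults so far: 1)
  step 2: ref 6 -> FAULT, frames=[2,6] (faults so far: 2)
  step 3: ref 6 -> HIT, frames=[2,6] (faults so far: 2)
  step 4: ref 1 -> FAULT, evict 6, frames=[2,1] (faults so far: 3)
  step 5: ref 4 -> FAULT, evict 1, frames=[2,4] (faults so far: 4)
  step 6: ref 2 -> HIT, frames=[2,4] (faults so far: 4)
  step 7: ref 1 -> FAULT, evict 2, frames=[1,4] (faults so far: 5)
  step 8: ref 4 -> HIT, frames=[1,4] (faults so far: 5)
  step 9: ref 2 -> FAULT, evict 1, frames=[2,4] (faults so far: 6)
  step 10: ref 5 -> FAULT, evict 4, frames=[2,5] (faults so far: 7)
  step 11: ref 2 -> HIT, frames=[2,5] (faults so far: 7)
  step 12: ref 2 -> HIT, frames=[2,5] (faults so far: 7)
  step 13: ref 6 -> FAULT, evict 2, frames=[6,5] (faults so far: 8)
  Optimal total faults: 8

Answer: 10 10 8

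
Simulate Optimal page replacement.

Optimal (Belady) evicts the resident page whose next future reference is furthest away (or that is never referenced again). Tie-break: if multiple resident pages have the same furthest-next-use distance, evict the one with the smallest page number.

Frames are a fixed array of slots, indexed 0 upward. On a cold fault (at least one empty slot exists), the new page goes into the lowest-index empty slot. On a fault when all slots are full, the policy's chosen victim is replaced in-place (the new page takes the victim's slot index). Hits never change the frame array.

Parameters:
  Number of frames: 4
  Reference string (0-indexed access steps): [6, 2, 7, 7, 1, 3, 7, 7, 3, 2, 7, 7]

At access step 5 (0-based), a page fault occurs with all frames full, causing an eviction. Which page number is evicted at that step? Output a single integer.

Step 0: ref 6 -> FAULT, frames=[6,-,-,-]
Step 1: ref 2 -> FAULT, frames=[6,2,-,-]
Step 2: ref 7 -> FAULT, frames=[6,2,7,-]
Step 3: ref 7 -> HIT, frames=[6,2,7,-]
Step 4: ref 1 -> FAULT, frames=[6,2,7,1]
Step 5: ref 3 -> FAULT, evict 1, frames=[6,2,7,3]
At step 5: evicted page 1

Answer: 1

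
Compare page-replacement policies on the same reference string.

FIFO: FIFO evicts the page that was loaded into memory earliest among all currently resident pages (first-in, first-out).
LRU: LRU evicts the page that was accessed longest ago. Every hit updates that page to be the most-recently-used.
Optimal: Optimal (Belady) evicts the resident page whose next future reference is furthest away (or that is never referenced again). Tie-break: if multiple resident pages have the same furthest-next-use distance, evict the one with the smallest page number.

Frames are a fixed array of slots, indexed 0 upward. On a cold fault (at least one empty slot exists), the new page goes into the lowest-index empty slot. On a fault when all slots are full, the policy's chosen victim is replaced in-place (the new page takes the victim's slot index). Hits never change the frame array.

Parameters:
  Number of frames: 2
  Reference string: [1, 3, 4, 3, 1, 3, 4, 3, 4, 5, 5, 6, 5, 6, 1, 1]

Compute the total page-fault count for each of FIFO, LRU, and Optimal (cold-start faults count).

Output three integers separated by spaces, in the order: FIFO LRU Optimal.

Answer: 9 8 8

Derivation:
--- FIFO ---
  step 0: ref 1 -> FAULT, frames=[1,-] (faults so far: 1)
  step 1: ref 3 -> FAULT, frames=[1,3] (faults so far: 2)
  step 2: ref 4 -> FAULT, evict 1, frames=[4,3] (faults so far: 3)
  step 3: ref 3 -> HIT, frames=[4,3] (faults so far: 3)
  step 4: ref 1 -> FAULT, evict 3, frames=[4,1] (faults so far: 4)
  step 5: ref 3 -> FAULT, evict 4, frames=[3,1] (faults so far: 5)
  step 6: ref 4 -> FAULT, evict 1, frames=[3,4] (faults so far: 6)
  step 7: ref 3 -> HIT, frames=[3,4] (faults so far: 6)
  step 8: ref 4 -> HIT, frames=[3,4] (faults so far: 6)
  step 9: ref 5 -> FAULT, evict 3, frames=[5,4] (faults so far: 7)
  step 10: ref 5 -> HIT, frames=[5,4] (faults so far: 7)
  step 11: ref 6 -> FAULT, evict 4, frames=[5,6] (faults so far: 8)
  step 12: ref 5 -> HIT, frames=[5,6] (faults so far: 8)
  step 13: ref 6 -> HIT, frames=[5,6] (faults so far: 8)
  step 14: ref 1 -> FAULT, evict 5, frames=[1,6] (faults so far: 9)
  step 15: ref 1 -> HIT, frames=[1,6] (faults so far: 9)
  FIFO total faults: 9
--- LRU ---
  step 0: ref 1 -> FAULT, frames=[1,-] (faults so far: 1)
  step 1: ref 3 -> FAULT, frames=[1,3] (faults so far: 2)
  step 2: ref 4 -> FAULT, evict 1, frames=[4,3] (faults so far: 3)
  step 3: ref 3 -> HIT, frames=[4,3] (faults so far: 3)
  step 4: ref 1 -> FAULT, evict 4, frames=[1,3] (faults so far: 4)
  step 5: ref 3 -> HIT, frames=[1,3] (faults so far: 4)
  step 6: ref 4 -> FAULT, evict 1, frames=[4,3] (faults so far: 5)
  step 7: ref 3 -> HIT, frames=[4,3] (faults so far: 5)
  step 8: ref 4 -> HIT, frames=[4,3] (faults so far: 5)
  step 9: ref 5 -> FAULT, evict 3, frames=[4,5] (faults so far: 6)
  step 10: ref 5 -> HIT, frames=[4,5] (faults so far: 6)
  step 11: ref 6 -> FAULT, evict 4, frames=[6,5] (faults so far: 7)
  step 12: ref 5 -> HIT, frames=[6,5] (faults so far: 7)
  step 13: ref 6 -> HIT, frames=[6,5] (faults so far: 7)
  step 14: ref 1 -> FAULT, evict 5, frames=[6,1] (faults so far: 8)
  step 15: ref 1 -> HIT, frames=[6,1] (faults so far: 8)
  LRU total faults: 8
--- Optimal ---
  step 0: ref 1 -> FAULT, frames=[1,-] (faults so far: 1)
  step 1: ref 3 -> FAULT, frames=[1,3] (faults so far: 2)
  step 2: ref 4 -> FAULT, evict 1, frames=[4,3] (faults so far: 3)
  step 3: ref 3 -> HIT, frames=[4,3] (faults so far: 3)
  step 4: ref 1 -> FAULT, evict 4, frames=[1,3] (faults so far: 4)
  step 5: ref 3 -> HIT, frames=[1,3] (faults so far: 4)
  step 6: ref 4 -> FAULT, evict 1, frames=[4,3] (faults so far: 5)
  step 7: ref 3 -> HIT, frames=[4,3] (faults so far: 5)
  step 8: ref 4 -> HIT, frames=[4,3] (faults so far: 5)
  step 9: ref 5 -> FAULT, evict 3, frames=[4,5] (faults so far: 6)
  step 10: ref 5 -> HIT, frames=[4,5] (faults so far: 6)
  step 11: ref 6 -> FAULT, evict 4, frames=[6,5] (faults so far: 7)
  step 12: ref 5 -> HIT, frames=[6,5] (faults so far: 7)
  step 13: ref 6 -> HIT, frames=[6,5] (faults so far: 7)
  step 14: ref 1 -> FAULT, evict 5, frames=[6,1] (faults so far: 8)
  step 15: ref 1 -> HIT, frames=[6,1] (faults so far: 8)
  Optimal total faults: 8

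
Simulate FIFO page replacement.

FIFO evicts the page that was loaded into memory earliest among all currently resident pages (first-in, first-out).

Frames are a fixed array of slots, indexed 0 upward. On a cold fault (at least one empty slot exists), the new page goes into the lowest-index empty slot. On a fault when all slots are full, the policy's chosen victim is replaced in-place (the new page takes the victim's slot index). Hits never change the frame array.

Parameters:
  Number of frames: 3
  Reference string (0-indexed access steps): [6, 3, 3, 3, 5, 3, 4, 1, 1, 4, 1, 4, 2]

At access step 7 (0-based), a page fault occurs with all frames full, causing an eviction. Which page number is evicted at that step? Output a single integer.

Step 0: ref 6 -> FAULT, frames=[6,-,-]
Step 1: ref 3 -> FAULT, frames=[6,3,-]
Step 2: ref 3 -> HIT, frames=[6,3,-]
Step 3: ref 3 -> HIT, frames=[6,3,-]
Step 4: ref 5 -> FAULT, frames=[6,3,5]
Step 5: ref 3 -> HIT, frames=[6,3,5]
Step 6: ref 4 -> FAULT, evict 6, frames=[4,3,5]
Step 7: ref 1 -> FAULT, evict 3, frames=[4,1,5]
At step 7: evicted page 3

Answer: 3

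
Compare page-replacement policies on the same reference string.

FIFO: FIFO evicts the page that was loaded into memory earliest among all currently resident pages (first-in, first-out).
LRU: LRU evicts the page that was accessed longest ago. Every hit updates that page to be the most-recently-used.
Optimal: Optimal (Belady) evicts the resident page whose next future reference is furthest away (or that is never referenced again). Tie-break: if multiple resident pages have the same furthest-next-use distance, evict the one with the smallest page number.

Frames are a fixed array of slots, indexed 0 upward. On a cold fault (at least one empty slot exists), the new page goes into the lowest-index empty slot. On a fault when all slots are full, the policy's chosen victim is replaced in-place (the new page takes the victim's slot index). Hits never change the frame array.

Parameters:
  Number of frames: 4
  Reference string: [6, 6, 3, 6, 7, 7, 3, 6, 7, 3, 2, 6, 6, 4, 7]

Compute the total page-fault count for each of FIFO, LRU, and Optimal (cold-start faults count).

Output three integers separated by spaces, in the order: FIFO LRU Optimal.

Answer: 5 6 5

Derivation:
--- FIFO ---
  step 0: ref 6 -> FAULT, frames=[6,-,-,-] (faults so far: 1)
  step 1: ref 6 -> HIT, frames=[6,-,-,-] (faults so far: 1)
  step 2: ref 3 -> FAULT, frames=[6,3,-,-] (faults so far: 2)
  step 3: ref 6 -> HIT, frames=[6,3,-,-] (faults so far: 2)
  step 4: ref 7 -> FAULT, frames=[6,3,7,-] (faults so far: 3)
  step 5: ref 7 -> HIT, frames=[6,3,7,-] (faults so far: 3)
  step 6: ref 3 -> HIT, frames=[6,3,7,-] (faults so far: 3)
  step 7: ref 6 -> HIT, frames=[6,3,7,-] (faults so far: 3)
  step 8: ref 7 -> HIT, frames=[6,3,7,-] (faults so far: 3)
  step 9: ref 3 -> HIT, frames=[6,3,7,-] (faults so far: 3)
  step 10: ref 2 -> FAULT, frames=[6,3,7,2] (faults so far: 4)
  step 11: ref 6 -> HIT, frames=[6,3,7,2] (faults so far: 4)
  step 12: ref 6 -> HIT, frames=[6,3,7,2] (faults so far: 4)
  step 13: ref 4 -> FAULT, evict 6, frames=[4,3,7,2] (faults so far: 5)
  step 14: ref 7 -> HIT, frames=[4,3,7,2] (faults so far: 5)
  FIFO total faults: 5
--- LRU ---
  step 0: ref 6 -> FAULT, frames=[6,-,-,-] (faults so far: 1)
  step 1: ref 6 -> HIT, frames=[6,-,-,-] (faults so far: 1)
  step 2: ref 3 -> FAULT, frames=[6,3,-,-] (faults so far: 2)
  step 3: ref 6 -> HIT, frames=[6,3,-,-] (faults so far: 2)
  step 4: ref 7 -> FAULT, frames=[6,3,7,-] (faults so far: 3)
  step 5: ref 7 -> HIT, frames=[6,3,7,-] (faults so far: 3)
  step 6: ref 3 -> HIT, frames=[6,3,7,-] (faults so far: 3)
  step 7: ref 6 -> HIT, frames=[6,3,7,-] (faults so far: 3)
  step 8: ref 7 -> HIT, frames=[6,3,7,-] (faults so far: 3)
  step 9: ref 3 -> HIT, frames=[6,3,7,-] (faults so far: 3)
  step 10: ref 2 -> FAULT, frames=[6,3,7,2] (faults so far: 4)
  step 11: ref 6 -> HIT, frames=[6,3,7,2] (faults so far: 4)
  step 12: ref 6 -> HIT, frames=[6,3,7,2] (faults so far: 4)
  step 13: ref 4 -> FAULT, evict 7, frames=[6,3,4,2] (faults so far: 5)
  step 14: ref 7 -> FAULT, evict 3, frames=[6,7,4,2] (faults so far: 6)
  LRU total faults: 6
--- Optimal ---
  step 0: ref 6 -> FAULT, frames=[6,-,-,-] (faults so far: 1)
  step 1: ref 6 -> HIT, frames=[6,-,-,-] (faults so far: 1)
  step 2: ref 3 -> FAULT, frames=[6,3,-,-] (faults so far: 2)
  step 3: ref 6 -> HIT, frames=[6,3,-,-] (faults so far: 2)
  step 4: ref 7 -> FAULT, frames=[6,3,7,-] (faults so far: 3)
  step 5: ref 7 -> HIT, frames=[6,3,7,-] (faults so far: 3)
  step 6: ref 3 -> HIT, frames=[6,3,7,-] (faults so far: 3)
  step 7: ref 6 -> HIT, frames=[6,3,7,-] (faults so far: 3)
  step 8: ref 7 -> HIT, frames=[6,3,7,-] (faults so far: 3)
  step 9: ref 3 -> HIT, frames=[6,3,7,-] (faults so far: 3)
  step 10: ref 2 -> FAULT, frames=[6,3,7,2] (faults so far: 4)
  step 11: ref 6 -> HIT, frames=[6,3,7,2] (faults so far: 4)
  step 12: ref 6 -> HIT, frames=[6,3,7,2] (faults so far: 4)
  step 13: ref 4 -> FAULT, evict 2, frames=[6,3,7,4] (faults so far: 5)
  step 14: ref 7 -> HIT, frames=[6,3,7,4] (faults so far: 5)
  Optimal total faults: 5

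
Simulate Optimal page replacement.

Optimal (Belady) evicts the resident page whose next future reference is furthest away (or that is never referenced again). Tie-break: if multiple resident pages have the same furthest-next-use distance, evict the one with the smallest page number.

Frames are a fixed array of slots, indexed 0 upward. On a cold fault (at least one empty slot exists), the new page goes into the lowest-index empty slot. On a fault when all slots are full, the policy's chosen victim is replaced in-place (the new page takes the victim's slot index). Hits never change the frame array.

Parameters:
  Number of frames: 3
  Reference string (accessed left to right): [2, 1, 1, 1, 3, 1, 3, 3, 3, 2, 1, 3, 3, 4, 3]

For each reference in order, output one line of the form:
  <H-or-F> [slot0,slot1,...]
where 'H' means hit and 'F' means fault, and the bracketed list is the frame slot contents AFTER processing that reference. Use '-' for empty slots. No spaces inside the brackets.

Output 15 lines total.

F [2,-,-]
F [2,1,-]
H [2,1,-]
H [2,1,-]
F [2,1,3]
H [2,1,3]
H [2,1,3]
H [2,1,3]
H [2,1,3]
H [2,1,3]
H [2,1,3]
H [2,1,3]
H [2,1,3]
F [2,4,3]
H [2,4,3]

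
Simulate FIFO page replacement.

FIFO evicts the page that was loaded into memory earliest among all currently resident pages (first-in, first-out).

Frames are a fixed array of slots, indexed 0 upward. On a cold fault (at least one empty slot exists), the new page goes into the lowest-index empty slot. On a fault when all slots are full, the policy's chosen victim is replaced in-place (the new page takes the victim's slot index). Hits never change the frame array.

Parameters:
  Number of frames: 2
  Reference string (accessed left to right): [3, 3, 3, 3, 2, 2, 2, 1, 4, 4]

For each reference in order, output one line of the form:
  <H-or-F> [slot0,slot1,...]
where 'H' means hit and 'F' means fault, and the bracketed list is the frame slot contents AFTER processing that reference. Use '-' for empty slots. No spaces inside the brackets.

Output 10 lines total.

F [3,-]
H [3,-]
H [3,-]
H [3,-]
F [3,2]
H [3,2]
H [3,2]
F [1,2]
F [1,4]
H [1,4]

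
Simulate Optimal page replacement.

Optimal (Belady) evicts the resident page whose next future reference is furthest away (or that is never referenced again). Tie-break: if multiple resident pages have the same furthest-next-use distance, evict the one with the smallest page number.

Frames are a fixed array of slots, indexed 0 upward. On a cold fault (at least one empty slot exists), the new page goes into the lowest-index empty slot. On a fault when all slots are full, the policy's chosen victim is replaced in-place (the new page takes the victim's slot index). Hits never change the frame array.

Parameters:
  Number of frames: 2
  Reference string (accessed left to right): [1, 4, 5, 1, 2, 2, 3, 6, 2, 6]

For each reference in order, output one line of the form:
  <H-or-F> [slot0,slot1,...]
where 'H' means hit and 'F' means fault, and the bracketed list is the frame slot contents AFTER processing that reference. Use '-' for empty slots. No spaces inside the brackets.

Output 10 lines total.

F [1,-]
F [1,4]
F [1,5]
H [1,5]
F [2,5]
H [2,5]
F [2,3]
F [2,6]
H [2,6]
H [2,6]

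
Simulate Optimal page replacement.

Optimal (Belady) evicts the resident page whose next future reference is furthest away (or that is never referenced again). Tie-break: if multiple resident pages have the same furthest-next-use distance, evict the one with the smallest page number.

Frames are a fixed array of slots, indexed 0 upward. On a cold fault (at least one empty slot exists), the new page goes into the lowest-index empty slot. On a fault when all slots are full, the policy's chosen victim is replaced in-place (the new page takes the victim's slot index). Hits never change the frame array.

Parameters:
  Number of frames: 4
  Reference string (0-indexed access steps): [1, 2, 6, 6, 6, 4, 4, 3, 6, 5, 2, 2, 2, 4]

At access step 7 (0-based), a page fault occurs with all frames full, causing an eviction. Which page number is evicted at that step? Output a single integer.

Answer: 1

Derivation:
Step 0: ref 1 -> FAULT, frames=[1,-,-,-]
Step 1: ref 2 -> FAULT, frames=[1,2,-,-]
Step 2: ref 6 -> FAULT, frames=[1,2,6,-]
Step 3: ref 6 -> HIT, frames=[1,2,6,-]
Step 4: ref 6 -> HIT, frames=[1,2,6,-]
Step 5: ref 4 -> FAULT, frames=[1,2,6,4]
Step 6: ref 4 -> HIT, frames=[1,2,6,4]
Step 7: ref 3 -> FAULT, evict 1, frames=[3,2,6,4]
At step 7: evicted page 1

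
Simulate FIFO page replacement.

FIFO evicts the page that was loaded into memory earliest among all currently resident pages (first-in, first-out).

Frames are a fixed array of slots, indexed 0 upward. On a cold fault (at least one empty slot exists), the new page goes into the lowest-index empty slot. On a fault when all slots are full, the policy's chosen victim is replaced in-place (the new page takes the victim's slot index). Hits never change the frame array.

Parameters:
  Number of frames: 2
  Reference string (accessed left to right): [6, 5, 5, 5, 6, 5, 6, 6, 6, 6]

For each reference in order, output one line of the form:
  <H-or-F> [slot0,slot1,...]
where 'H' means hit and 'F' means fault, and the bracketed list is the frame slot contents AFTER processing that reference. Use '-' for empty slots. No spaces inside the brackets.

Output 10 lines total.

F [6,-]
F [6,5]
H [6,5]
H [6,5]
H [6,5]
H [6,5]
H [6,5]
H [6,5]
H [6,5]
H [6,5]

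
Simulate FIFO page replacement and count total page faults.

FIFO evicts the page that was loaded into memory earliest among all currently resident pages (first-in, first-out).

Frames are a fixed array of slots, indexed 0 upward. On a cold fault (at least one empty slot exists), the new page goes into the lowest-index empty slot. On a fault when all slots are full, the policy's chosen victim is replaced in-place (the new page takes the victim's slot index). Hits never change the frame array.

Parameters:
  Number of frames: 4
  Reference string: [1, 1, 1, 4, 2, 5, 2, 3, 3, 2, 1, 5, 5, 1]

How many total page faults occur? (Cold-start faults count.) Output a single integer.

Step 0: ref 1 → FAULT, frames=[1,-,-,-]
Step 1: ref 1 → HIT, frames=[1,-,-,-]
Step 2: ref 1 → HIT, frames=[1,-,-,-]
Step 3: ref 4 → FAULT, frames=[1,4,-,-]
Step 4: ref 2 → FAULT, frames=[1,4,2,-]
Step 5: ref 5 → FAULT, frames=[1,4,2,5]
Step 6: ref 2 → HIT, frames=[1,4,2,5]
Step 7: ref 3 → FAULT (evict 1), frames=[3,4,2,5]
Step 8: ref 3 → HIT, frames=[3,4,2,5]
Step 9: ref 2 → HIT, frames=[3,4,2,5]
Step 10: ref 1 → FAULT (evict 4), frames=[3,1,2,5]
Step 11: ref 5 → HIT, frames=[3,1,2,5]
Step 12: ref 5 → HIT, frames=[3,1,2,5]
Step 13: ref 1 → HIT, frames=[3,1,2,5]
Total faults: 6

Answer: 6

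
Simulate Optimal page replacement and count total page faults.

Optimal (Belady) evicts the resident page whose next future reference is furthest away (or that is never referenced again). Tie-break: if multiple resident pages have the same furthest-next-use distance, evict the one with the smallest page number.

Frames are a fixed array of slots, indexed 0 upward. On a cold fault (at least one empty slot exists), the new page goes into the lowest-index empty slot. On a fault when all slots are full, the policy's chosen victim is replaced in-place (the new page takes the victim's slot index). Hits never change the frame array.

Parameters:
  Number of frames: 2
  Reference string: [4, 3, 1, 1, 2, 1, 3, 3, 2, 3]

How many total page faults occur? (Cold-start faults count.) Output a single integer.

Step 0: ref 4 → FAULT, frames=[4,-]
Step 1: ref 3 → FAULT, frames=[4,3]
Step 2: ref 1 → FAULT (evict 4), frames=[1,3]
Step 3: ref 1 → HIT, frames=[1,3]
Step 4: ref 2 → FAULT (evict 3), frames=[1,2]
Step 5: ref 1 → HIT, frames=[1,2]
Step 6: ref 3 → FAULT (evict 1), frames=[3,2]
Step 7: ref 3 → HIT, frames=[3,2]
Step 8: ref 2 → HIT, frames=[3,2]
Step 9: ref 3 → HIT, frames=[3,2]
Total faults: 5

Answer: 5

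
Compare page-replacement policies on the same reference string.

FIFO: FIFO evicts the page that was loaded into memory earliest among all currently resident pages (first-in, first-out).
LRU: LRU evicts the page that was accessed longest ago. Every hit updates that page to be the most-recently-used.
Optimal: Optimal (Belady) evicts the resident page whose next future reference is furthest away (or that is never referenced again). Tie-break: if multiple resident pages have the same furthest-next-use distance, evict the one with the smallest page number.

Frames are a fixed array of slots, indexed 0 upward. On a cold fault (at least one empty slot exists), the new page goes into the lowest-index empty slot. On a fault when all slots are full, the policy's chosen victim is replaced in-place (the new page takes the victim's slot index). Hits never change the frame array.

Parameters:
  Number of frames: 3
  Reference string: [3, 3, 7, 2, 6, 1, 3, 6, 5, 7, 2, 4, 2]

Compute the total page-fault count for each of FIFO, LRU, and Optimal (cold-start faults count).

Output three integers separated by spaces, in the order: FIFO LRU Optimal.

--- FIFO ---
  step 0: ref 3 -> FAULT, frames=[3,-,-] (faults so far: 1)
  step 1: ref 3 -> HIT, frames=[3,-,-] (faults so far: 1)
  step 2: ref 7 -> FAULT, frames=[3,7,-] (faults so far: 2)
  step 3: ref 2 -> FAULT, frames=[3,7,2] (faults so far: 3)
  step 4: ref 6 -> FAULT, evict 3, frames=[6,7,2] (faults so far: 4)
  step 5: ref 1 -> FAULT, evict 7, frames=[6,1,2] (faults so far: 5)
  step 6: ref 3 -> FAULT, evict 2, frames=[6,1,3] (faults so far: 6)
  step 7: ref 6 -> HIT, frames=[6,1,3] (faults so far: 6)
  step 8: ref 5 -> FAULT, evict 6, frames=[5,1,3] (faults so far: 7)
  step 9: ref 7 -> FAULT, evict 1, frames=[5,7,3] (faults so far: 8)
  step 10: ref 2 -> FAULT, evict 3, frames=[5,7,2] (faults so far: 9)
  step 11: ref 4 -> FAULT, evict 5, frames=[4,7,2] (faults so far: 10)
  step 12: ref 2 -> HIT, frames=[4,7,2] (faults so far: 10)
  FIFO total faults: 10
--- LRU ---
  step 0: ref 3 -> FAULT, frames=[3,-,-] (faults so far: 1)
  step 1: ref 3 -> HIT, frames=[3,-,-] (faults so far: 1)
  step 2: ref 7 -> FAULT, frames=[3,7,-] (faults so far: 2)
  step 3: ref 2 -> FAULT, frames=[3,7,2] (faults so far: 3)
  step 4: ref 6 -> FAULT, evict 3, frames=[6,7,2] (faults so far: 4)
  step 5: ref 1 -> FAULT, evict 7, frames=[6,1,2] (faults so far: 5)
  step 6: ref 3 -> FAULT, evict 2, frames=[6,1,3] (faults so far: 6)
  step 7: ref 6 -> HIT, frames=[6,1,3] (faults so far: 6)
  step 8: ref 5 -> FAULT, evict 1, frames=[6,5,3] (faults so far: 7)
  step 9: ref 7 -> FAULT, evict 3, frames=[6,5,7] (faults so far: 8)
  step 10: ref 2 -> FAULT, evict 6, frames=[2,5,7] (faults so far: 9)
  step 11: ref 4 -> FAULT, evict 5, frames=[2,4,7] (faults so far: 10)
  step 12: ref 2 -> HIT, frames=[2,4,7] (faults so far: 10)
  LRU total faults: 10
--- Optimal ---
  step 0: ref 3 -> FAULT, frames=[3,-,-] (faults so far: 1)
  step 1: ref 3 -> HIT, frames=[3,-,-] (faults so far: 1)
  step 2: ref 7 -> FAULT, frames=[3,7,-] (faults so far: 2)
  step 3: ref 2 -> FAULT, frames=[3,7,2] (faults so far: 3)
  step 4: ref 6 -> FAULT, evict 2, frames=[3,7,6] (faults so far: 4)
  step 5: ref 1 -> FAULT, evict 7, frames=[3,1,6] (faults so far: 5)
  step 6: ref 3 -> HIT, frames=[3,1,6] (faults so far: 5)
  step 7: ref 6 -> HIT, frames=[3,1,6] (faults so far: 5)
  step 8: ref 5 -> FAULT, evict 1, frames=[3,5,6] (faults so far: 6)
  step 9: ref 7 -> FAULT, evict 3, frames=[7,5,6] (faults so far: 7)
  step 10: ref 2 -> FAULT, evict 5, frames=[7,2,6] (faults so far: 8)
  step 11: ref 4 -> FAULT, evict 6, frames=[7,2,4] (faults so far: 9)
  step 12: ref 2 -> HIT, frames=[7,2,4] (faults so far: 9)
  Optimal total faults: 9

Answer: 10 10 9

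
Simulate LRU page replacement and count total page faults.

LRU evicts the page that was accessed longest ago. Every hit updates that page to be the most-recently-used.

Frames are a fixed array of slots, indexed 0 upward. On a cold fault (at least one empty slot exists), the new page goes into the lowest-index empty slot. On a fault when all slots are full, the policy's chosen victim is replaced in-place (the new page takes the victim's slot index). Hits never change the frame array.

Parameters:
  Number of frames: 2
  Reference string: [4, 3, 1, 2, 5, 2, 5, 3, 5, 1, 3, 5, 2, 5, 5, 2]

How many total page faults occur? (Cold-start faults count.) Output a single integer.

Answer: 10

Derivation:
Step 0: ref 4 → FAULT, frames=[4,-]
Step 1: ref 3 → FAULT, frames=[4,3]
Step 2: ref 1 → FAULT (evict 4), frames=[1,3]
Step 3: ref 2 → FAULT (evict 3), frames=[1,2]
Step 4: ref 5 → FAULT (evict 1), frames=[5,2]
Step 5: ref 2 → HIT, frames=[5,2]
Step 6: ref 5 → HIT, frames=[5,2]
Step 7: ref 3 → FAULT (evict 2), frames=[5,3]
Step 8: ref 5 → HIT, frames=[5,3]
Step 9: ref 1 → FAULT (evict 3), frames=[5,1]
Step 10: ref 3 → FAULT (evict 5), frames=[3,1]
Step 11: ref 5 → FAULT (evict 1), frames=[3,5]
Step 12: ref 2 → FAULT (evict 3), frames=[2,5]
Step 13: ref 5 → HIT, frames=[2,5]
Step 14: ref 5 → HIT, frames=[2,5]
Step 15: ref 2 → HIT, frames=[2,5]
Total faults: 10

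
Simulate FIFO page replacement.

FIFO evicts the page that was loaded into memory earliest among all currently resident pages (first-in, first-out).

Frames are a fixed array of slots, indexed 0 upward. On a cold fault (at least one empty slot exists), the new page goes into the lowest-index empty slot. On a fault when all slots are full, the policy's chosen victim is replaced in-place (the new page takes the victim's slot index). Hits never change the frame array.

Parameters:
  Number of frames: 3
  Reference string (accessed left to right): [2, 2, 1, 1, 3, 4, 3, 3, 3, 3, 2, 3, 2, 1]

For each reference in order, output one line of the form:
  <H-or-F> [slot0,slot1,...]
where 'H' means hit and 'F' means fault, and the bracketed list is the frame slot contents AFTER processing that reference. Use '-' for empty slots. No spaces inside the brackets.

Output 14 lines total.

F [2,-,-]
H [2,-,-]
F [2,1,-]
H [2,1,-]
F [2,1,3]
F [4,1,3]
H [4,1,3]
H [4,1,3]
H [4,1,3]
H [4,1,3]
F [4,2,3]
H [4,2,3]
H [4,2,3]
F [4,2,1]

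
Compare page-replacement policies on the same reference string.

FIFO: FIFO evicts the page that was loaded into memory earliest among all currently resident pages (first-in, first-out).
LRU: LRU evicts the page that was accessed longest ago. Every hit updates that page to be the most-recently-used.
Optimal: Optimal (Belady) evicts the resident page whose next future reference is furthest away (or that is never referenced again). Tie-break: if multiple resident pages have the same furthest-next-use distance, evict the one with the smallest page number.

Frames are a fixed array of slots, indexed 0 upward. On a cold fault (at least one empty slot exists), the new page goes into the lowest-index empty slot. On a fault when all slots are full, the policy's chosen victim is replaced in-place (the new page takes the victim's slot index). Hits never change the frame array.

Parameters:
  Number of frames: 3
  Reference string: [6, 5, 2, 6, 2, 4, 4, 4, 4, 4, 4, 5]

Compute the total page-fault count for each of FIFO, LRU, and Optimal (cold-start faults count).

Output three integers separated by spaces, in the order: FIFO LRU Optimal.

Answer: 4 5 4

Derivation:
--- FIFO ---
  step 0: ref 6 -> FAULT, frames=[6,-,-] (faults so far: 1)
  step 1: ref 5 -> FAULT, frames=[6,5,-] (faults so far: 2)
  step 2: ref 2 -> FAULT, frames=[6,5,2] (faults so far: 3)
  step 3: ref 6 -> HIT, frames=[6,5,2] (faults so far: 3)
  step 4: ref 2 -> HIT, frames=[6,5,2] (faults so far: 3)
  step 5: ref 4 -> FAULT, evict 6, frames=[4,5,2] (faults so far: 4)
  step 6: ref 4 -> HIT, frames=[4,5,2] (faults so far: 4)
  step 7: ref 4 -> HIT, frames=[4,5,2] (faults so far: 4)
  step 8: ref 4 -> HIT, frames=[4,5,2] (faults so far: 4)
  step 9: ref 4 -> HIT, frames=[4,5,2] (faults so far: 4)
  step 10: ref 4 -> HIT, frames=[4,5,2] (faults so far: 4)
  step 11: ref 5 -> HIT, frames=[4,5,2] (faults so far: 4)
  FIFO total faults: 4
--- LRU ---
  step 0: ref 6 -> FAULT, frames=[6,-,-] (faults so far: 1)
  step 1: ref 5 -> FAULT, frames=[6,5,-] (faults so far: 2)
  step 2: ref 2 -> FAULT, frames=[6,5,2] (faults so far: 3)
  step 3: ref 6 -> HIT, frames=[6,5,2] (faults so far: 3)
  step 4: ref 2 -> HIT, frames=[6,5,2] (faults so far: 3)
  step 5: ref 4 -> FAULT, evict 5, frames=[6,4,2] (faults so far: 4)
  step 6: ref 4 -> HIT, frames=[6,4,2] (faults so far: 4)
  step 7: ref 4 -> HIT, frames=[6,4,2] (faults so far: 4)
  step 8: ref 4 -> HIT, frames=[6,4,2] (faults so far: 4)
  step 9: ref 4 -> HIT, frames=[6,4,2] (faults so far: 4)
  step 10: ref 4 -> HIT, frames=[6,4,2] (faults so far: 4)
  step 11: ref 5 -> FAULT, evict 6, frames=[5,4,2] (faults so far: 5)
  LRU total faults: 5
--- Optimal ---
  step 0: ref 6 -> FAULT, frames=[6,-,-] (faults so far: 1)
  step 1: ref 5 -> FAULT, frames=[6,5,-] (faults so far: 2)
  step 2: ref 2 -> FAULT, frames=[6,5,2] (faults so far: 3)
  step 3: ref 6 -> HIT, frames=[6,5,2] (faults so far: 3)
  step 4: ref 2 -> HIT, frames=[6,5,2] (faults so far: 3)
  step 5: ref 4 -> FAULT, evict 2, frames=[6,5,4] (faults so far: 4)
  step 6: ref 4 -> HIT, frames=[6,5,4] (faults so far: 4)
  step 7: ref 4 -> HIT, frames=[6,5,4] (faults so far: 4)
  step 8: ref 4 -> HIT, frames=[6,5,4] (faults so far: 4)
  step 9: ref 4 -> HIT, frames=[6,5,4] (faults so far: 4)
  step 10: ref 4 -> HIT, frames=[6,5,4] (faults so far: 4)
  step 11: ref 5 -> HIT, frames=[6,5,4] (faults so far: 4)
  Optimal total faults: 4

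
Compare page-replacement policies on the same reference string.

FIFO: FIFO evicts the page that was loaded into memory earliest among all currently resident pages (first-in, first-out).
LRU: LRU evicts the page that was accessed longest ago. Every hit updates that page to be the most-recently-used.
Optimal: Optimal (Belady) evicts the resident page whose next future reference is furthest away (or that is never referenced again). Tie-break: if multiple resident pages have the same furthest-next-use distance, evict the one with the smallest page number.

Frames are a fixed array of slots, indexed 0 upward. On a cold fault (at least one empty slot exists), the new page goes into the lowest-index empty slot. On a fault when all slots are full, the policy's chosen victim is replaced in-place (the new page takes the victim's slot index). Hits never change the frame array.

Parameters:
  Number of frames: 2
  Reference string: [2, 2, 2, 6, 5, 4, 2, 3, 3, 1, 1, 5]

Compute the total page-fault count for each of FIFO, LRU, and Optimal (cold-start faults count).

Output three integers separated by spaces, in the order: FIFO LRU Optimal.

--- FIFO ---
  step 0: ref 2 -> FAULT, frames=[2,-] (faults so far: 1)
  step 1: ref 2 -> HIT, frames=[2,-] (faults so far: 1)
  step 2: ref 2 -> HIT, frames=[2,-] (faults so far: 1)
  step 3: ref 6 -> FAULT, frames=[2,6] (faults so far: 2)
  step 4: ref 5 -> FAULT, evict 2, frames=[5,6] (faults so far: 3)
  step 5: ref 4 -> FAULT, evict 6, frames=[5,4] (faults so far: 4)
  step 6: ref 2 -> FAULT, evict 5, frames=[2,4] (faults so far: 5)
  step 7: ref 3 -> FAULT, evict 4, frames=[2,3] (faults so far: 6)
  step 8: ref 3 -> HIT, frames=[2,3] (faults so far: 6)
  step 9: ref 1 -> FAULT, evict 2, frames=[1,3] (faults so far: 7)
  step 10: ref 1 -> HIT, frames=[1,3] (faults so far: 7)
  step 11: ref 5 -> FAULT, evict 3, frames=[1,5] (faults so far: 8)
  FIFO total faults: 8
--- LRU ---
  step 0: ref 2 -> FAULT, frames=[2,-] (faults so far: 1)
  step 1: ref 2 -> HIT, frames=[2,-] (faults so far: 1)
  step 2: ref 2 -> HIT, frames=[2,-] (faults so far: 1)
  step 3: ref 6 -> FAULT, frames=[2,6] (faults so far: 2)
  step 4: ref 5 -> FAULT, evict 2, frames=[5,6] (faults so far: 3)
  step 5: ref 4 -> FAULT, evict 6, frames=[5,4] (faults so far: 4)
  step 6: ref 2 -> FAULT, evict 5, frames=[2,4] (faults so far: 5)
  step 7: ref 3 -> FAULT, evict 4, frames=[2,3] (faults so far: 6)
  step 8: ref 3 -> HIT, frames=[2,3] (faults so far: 6)
  step 9: ref 1 -> FAULT, evict 2, frames=[1,3] (faults so far: 7)
  step 10: ref 1 -> HIT, frames=[1,3] (faults so far: 7)
  step 11: ref 5 -> FAULT, evict 3, frames=[1,5] (faults so far: 8)
  LRU total faults: 8
--- Optimal ---
  step 0: ref 2 -> FAULT, frames=[2,-] (faults so far: 1)
  step 1: ref 2 -> HIT, frames=[2,-] (faults so far: 1)
  step 2: ref 2 -> HIT, frames=[2,-] (faults so far: 1)
  step 3: ref 6 -> FAULT, frames=[2,6] (faults so far: 2)
  step 4: ref 5 -> FAULT, evict 6, frames=[2,5] (faults so far: 3)
  step 5: ref 4 -> FAULT, evict 5, frames=[2,4] (faults so far: 4)
  step 6: ref 2 -> HIT, frames=[2,4] (faults so far: 4)
  step 7: ref 3 -> FAULT, evict 2, frames=[3,4] (faults so far: 5)
  step 8: ref 3 -> HIT, frames=[3,4] (faults so far: 5)
  step 9: ref 1 -> FAULT, evict 3, frames=[1,4] (faults so far: 6)
  step 10: ref 1 -> HIT, frames=[1,4] (faults so far: 6)
  step 11: ref 5 -> FAULT, evict 1, frames=[5,4] (faults so far: 7)
  Optimal total faults: 7

Answer: 8 8 7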